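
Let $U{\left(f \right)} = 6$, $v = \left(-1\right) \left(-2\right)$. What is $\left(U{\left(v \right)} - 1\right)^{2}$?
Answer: $25$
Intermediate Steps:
$v = 2$
$\left(U{\left(v \right)} - 1\right)^{2} = \left(6 - 1\right)^{2} = 5^{2} = 25$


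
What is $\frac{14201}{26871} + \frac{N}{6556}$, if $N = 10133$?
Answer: $\frac{365385599}{176166276} \approx 2.0741$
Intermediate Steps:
$\frac{14201}{26871} + \frac{N}{6556} = \frac{14201}{26871} + \frac{10133}{6556} = \frac{365385599}{176166276}$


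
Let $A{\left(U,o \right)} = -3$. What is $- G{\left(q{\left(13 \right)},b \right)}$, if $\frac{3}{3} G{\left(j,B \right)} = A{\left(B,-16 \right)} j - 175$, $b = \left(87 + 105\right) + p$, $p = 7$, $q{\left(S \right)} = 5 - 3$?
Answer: $181$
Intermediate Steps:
$q{\left(S \right)} = 2$ ($q{\left(S \right)} = 5 - 3 = 2$)
$b = 199$ ($b = \left(87 + 105\right) + 7 = 192 + 7 = 199$)
$G{\left(j,B \right)} = -175 - 3 j$ ($G{\left(j,B \right)} = - 3 j - 175 = -175 - 3 j$)
$- G{\left(q{\left(13 \right)},b \right)} = - (-175 - 6) = \left(-1\right) \left(-181\right) = 181$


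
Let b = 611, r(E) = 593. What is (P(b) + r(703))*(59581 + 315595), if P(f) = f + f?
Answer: 680944440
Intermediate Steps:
P(f) = 2*f
(P(b) + r(703))*(59581 + 315595) = (2*611 + 593)*(59581 + 315595) = (1222 + 593)*375176 = 1815*375176 = 680944440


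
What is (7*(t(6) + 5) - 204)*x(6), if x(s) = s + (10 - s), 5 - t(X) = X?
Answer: -1760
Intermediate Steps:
t(X) = 5 - X
x(s) = 10
(7*(t(6) + 5) - 204)*x(6) = (7*((5 - 1*6) + 5) - 204)*10 = (7*((5 - 6) + 5) - 204)*10 = (7*(-1 + 5) - 204)*10 = (7*4 - 204)*10 = (28 - 204)*10 = -176*10 = -1760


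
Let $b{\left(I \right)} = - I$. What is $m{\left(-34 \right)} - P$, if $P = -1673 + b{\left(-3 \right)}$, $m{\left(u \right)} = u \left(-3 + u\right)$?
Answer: $2928$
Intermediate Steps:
$P = -1670$ ($P = -1673 - -3 = -1673 + 3 = -1670$)
$m{\left(-34 \right)} - P = - 34 \left(-3 - 34\right) - -1670 = \left(-34\right) \left(-37\right) + 1670 = 1258 + 1670 = 2928$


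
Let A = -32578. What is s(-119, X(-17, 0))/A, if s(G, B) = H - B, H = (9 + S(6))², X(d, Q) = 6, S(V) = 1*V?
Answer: -219/32578 ≈ -0.0067223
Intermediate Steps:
S(V) = V
H = 225 (H = (9 + 6)² = 15² = 225)
s(G, B) = 225 - B
s(-119, X(-17, 0))/A = (225 - 1*6)/(-32578) = (225 - 6)*(-1/32578) = 219*(-1/32578) = -219/32578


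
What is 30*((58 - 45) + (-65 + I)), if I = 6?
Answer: -1380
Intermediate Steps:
30*((58 - 45) + (-65 + I)) = 30*((58 - 45) + (-65 + 6)) = 30*(13 - 59) = 30*(-46) = -1380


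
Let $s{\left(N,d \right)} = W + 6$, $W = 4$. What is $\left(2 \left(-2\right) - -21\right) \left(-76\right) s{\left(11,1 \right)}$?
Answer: $-12920$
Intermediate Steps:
$s{\left(N,d \right)} = 10$ ($s{\left(N,d \right)} = 4 + 6 = 10$)
$\left(2 \left(-2\right) - -21\right) \left(-76\right) s{\left(11,1 \right)} = \left(2 \left(-2\right) - -21\right) \left(-76\right) 10 = \left(-4 + 21\right) \left(-76\right) 10 = 17 \left(-76\right) 10 = \left(-1292\right) 10 = -12920$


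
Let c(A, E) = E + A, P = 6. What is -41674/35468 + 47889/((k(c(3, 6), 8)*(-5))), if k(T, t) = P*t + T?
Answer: -285067357/1684730 ≈ -169.21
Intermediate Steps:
c(A, E) = A + E
k(T, t) = T + 6*t (k(T, t) = 6*t + T = T + 6*t)
-41674/35468 + 47889/((k(c(3, 6), 8)*(-5))) = -41674/35468 + 47889/((((3 + 6) + 6*8)*(-5))) = -41674*1/35468 + 47889/(((9 + 48)*(-5))) = -20837/17734 + 47889/((57*(-5))) = -20837/17734 + 47889/(-285) = -20837/17734 + 47889*(-1/285) = -20837/17734 - 15963/95 = -285067357/1684730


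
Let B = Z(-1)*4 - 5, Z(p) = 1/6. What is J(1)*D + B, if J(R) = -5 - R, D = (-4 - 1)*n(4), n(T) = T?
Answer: 347/3 ≈ 115.67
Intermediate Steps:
Z(p) = 1/6
D = -20 (D = (-4 - 1)*4 = -5*4 = -20)
B = -13/3 (B = (1/6)*4 - 5 = 2/3 - 5 = -13/3 ≈ -4.3333)
J(1)*D + B = (-5 - 1*1)*(-20) - 13/3 = (-5 - 1)*(-20) - 13/3 = -6*(-20) - 13/3 = 120 - 13/3 = 347/3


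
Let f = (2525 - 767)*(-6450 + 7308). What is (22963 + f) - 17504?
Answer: 1513823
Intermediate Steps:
f = 1508364 (f = 1758*858 = 1508364)
(22963 + f) - 17504 = (22963 + 1508364) - 17504 = 1531327 - 17504 = 1513823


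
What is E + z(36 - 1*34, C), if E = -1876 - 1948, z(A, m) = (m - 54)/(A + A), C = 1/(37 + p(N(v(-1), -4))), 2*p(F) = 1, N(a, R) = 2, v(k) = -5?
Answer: -287812/75 ≈ -3837.5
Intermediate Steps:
p(F) = ½ (p(F) = (½)*1 = ½)
C = 2/75 (C = 1/(37 + ½) = 1/(75/2) = 2/75 ≈ 0.026667)
z(A, m) = (-54 + m)/(2*A) (z(A, m) = (-54 + m)/((2*A)) = (-54 + m)*(1/(2*A)) = (-54 + m)/(2*A))
E = -3824
E + z(36 - 1*34, C) = -3824 + (-54 + 2/75)/(2*(36 - 1*34)) = -3824 + (½)*(-4048/75)/(36 - 34) = -3824 + (½)*(-4048/75)/2 = -3824 + (½)*(½)*(-4048/75) = -3824 - 1012/75 = -287812/75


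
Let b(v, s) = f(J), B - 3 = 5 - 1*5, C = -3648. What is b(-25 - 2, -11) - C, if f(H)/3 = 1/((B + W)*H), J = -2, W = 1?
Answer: 29181/8 ≈ 3647.6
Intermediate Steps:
B = 3 (B = 3 + (5 - 1*5) = 3 + (5 - 5) = 3 + 0 = 3)
f(H) = 3/(4*H) (f(H) = 3*(1/((3 + 1)*H)) = 3*(1/(4*H)) = 3/(4*H))
b(v, s) = -3/8 (b(v, s) = (¾)/(-2) = (¾)*(-½) = -3/8)
b(-25 - 2, -11) - C = -3/8 - 1*(-3648) = -3/8 + 3648 = 29181/8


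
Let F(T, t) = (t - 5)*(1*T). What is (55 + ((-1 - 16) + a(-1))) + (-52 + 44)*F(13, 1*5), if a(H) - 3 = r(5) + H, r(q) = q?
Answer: 45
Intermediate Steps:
F(T, t) = T*(-5 + t) (F(T, t) = (-5 + t)*T = T*(-5 + t))
a(H) = 8 + H (a(H) = 3 + (5 + H) = 8 + H)
(55 + ((-1 - 16) + a(-1))) + (-52 + 44)*F(13, 1*5) = (55 + ((-1 - 16) + (8 - 1))) + (-52 + 44)*(13*(-5 + 1*5)) = (55 + (-17 + 7)) - 104*(-5 + 5) = (55 - 10) - 104*0 = 45 - 8*0 = 45 + 0 = 45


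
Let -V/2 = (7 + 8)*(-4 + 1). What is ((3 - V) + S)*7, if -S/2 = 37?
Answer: -1127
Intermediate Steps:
S = -74 (S = -2*37 = -74)
V = 90 (V = -2*(7 + 8)*(-4 + 1) = -30*(-3) = -2*(-45) = 90)
((3 - V) + S)*7 = ((3 - 1*90) - 74)*7 = ((3 - 90) - 74)*7 = (-87 - 74)*7 = -161*7 = -1127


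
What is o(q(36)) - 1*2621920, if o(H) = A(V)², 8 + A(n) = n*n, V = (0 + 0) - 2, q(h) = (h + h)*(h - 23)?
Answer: -2621904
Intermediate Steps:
q(h) = 2*h*(-23 + h) (q(h) = (2*h)*(-23 + h) = 2*h*(-23 + h))
V = -2 (V = 0 - 2 = -2)
A(n) = -8 + n² (A(n) = -8 + n*n = -8 + n²)
o(H) = 16 (o(H) = (-8 + (-2)²)² = (-8 + 4)² = (-4)² = 16)
o(q(36)) - 1*2621920 = 16 - 1*2621920 = 16 - 2621920 = -2621904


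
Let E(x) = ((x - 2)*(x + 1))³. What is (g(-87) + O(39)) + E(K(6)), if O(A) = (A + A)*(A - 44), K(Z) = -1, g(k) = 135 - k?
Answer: -168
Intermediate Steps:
E(x) = (1 + x)³*(-2 + x)³ (E(x) = ((-2 + x)*(1 + x))³ = ((1 + x)*(-2 + x))³ = (1 + x)³*(-2 + x)³)
O(A) = 2*A*(-44 + A) (O(A) = (2*A)*(-44 + A) = 2*A*(-44 + A))
(g(-87) + O(39)) + E(K(6)) = ((135 - 1*(-87)) + 2*39*(-44 + 39)) + (1 - 1)³*(-2 - 1)³ = ((135 + 87) + 2*39*(-5)) + 0³*(-3)³ = (222 - 390) + 0*(-27) = -168 + 0 = -168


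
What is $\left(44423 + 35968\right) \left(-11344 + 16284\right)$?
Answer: $397131540$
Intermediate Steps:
$\left(44423 + 35968\right) \left(-11344 + 16284\right) = 80391 \cdot 4940 = 397131540$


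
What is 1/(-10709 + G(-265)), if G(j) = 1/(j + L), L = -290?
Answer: -555/5943496 ≈ -9.3379e-5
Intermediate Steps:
G(j) = 1/(-290 + j) (G(j) = 1/(j - 290) = 1/(-290 + j))
1/(-10709 + G(-265)) = 1/(-10709 + 1/(-290 - 265)) = 1/(-10709 + 1/(-555)) = 1/(-10709 - 1/555) = 1/(-5943496/555) = -555/5943496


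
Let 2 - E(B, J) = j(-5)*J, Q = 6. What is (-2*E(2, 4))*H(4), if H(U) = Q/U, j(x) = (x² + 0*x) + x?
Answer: 234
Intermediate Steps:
j(x) = x + x² (j(x) = (x² + 0) + x = x² + x = x + x²)
E(B, J) = 2 - 20*J (E(B, J) = 2 - (-5*(1 - 5))*J = 2 - (-5*(-4))*J = 2 - 20*J)
H(U) = 6/U
(-2*E(2, 4))*H(4) = (-2*(2 - 20*4))*(6/4) = (-2*(2 - 80))*(6*(¼)) = -2*(-78)*(3/2) = 156*(3/2) = 234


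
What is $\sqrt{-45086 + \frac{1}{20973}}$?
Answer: $\frac{i \sqrt{19831831322721}}{20973} \approx 212.33 i$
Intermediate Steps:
$\sqrt{-45086 + \frac{1}{20973}} = \sqrt{- \frac{945588677}{20973}} = \frac{i \sqrt{19831831322721}}{20973}$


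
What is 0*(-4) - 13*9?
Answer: -117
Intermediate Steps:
0*(-4) - 13*9 = 0 - 117 = -117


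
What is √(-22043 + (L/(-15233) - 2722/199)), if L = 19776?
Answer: I*√202694847545193177/3031367 ≈ 148.52*I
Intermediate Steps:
√(-22043 + (L/(-15233) - 2722/199)) = √(-22043 + (19776/(-15233) - 2722/199)) = √(-22043 + (19776*(-1/15233) - 2722*1/199)) = √(-22043 + (-19776/15233 - 2722/199)) = √(-22043 - 45399650/3031367) = √(-66865822431/3031367) = I*√202694847545193177/3031367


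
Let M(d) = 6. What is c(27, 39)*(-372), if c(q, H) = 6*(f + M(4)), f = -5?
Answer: -2232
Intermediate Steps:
c(q, H) = 6 (c(q, H) = 6*(-5 + 6) = 6*1 = 6)
c(27, 39)*(-372) = 6*(-372) = -2232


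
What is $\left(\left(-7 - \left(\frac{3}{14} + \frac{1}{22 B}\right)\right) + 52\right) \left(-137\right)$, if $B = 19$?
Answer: $- \frac{8975966}{1463} \approx -6135.3$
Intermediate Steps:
$\left(\left(-7 - \left(\frac{3}{14} + \frac{1}{22 B}\right)\right) + 52\right) \left(-137\right) = \left(\left(-7 - \left(\frac{3}{14} + \frac{1}{22 \cdot 19}\right)\right) + 52\right) \left(-137\right) = \left(\left(-7 - \left(3 \cdot \frac{1}{14} + \frac{1}{22} \cdot \frac{1}{19}\right)\right) + 52\right) \left(-137\right) = \left(\left(-7 - \left(\frac{3}{14} + \frac{1}{418}\right)\right) + 52\right) \left(-137\right) = \left(\left(-7 - \frac{317}{1463}\right) + 52\right) \left(-137\right) = \left(- \frac{10558}{1463} + 52\right) \left(-137\right) = \frac{65518}{1463} \left(-137\right) = - \frac{8975966}{1463}$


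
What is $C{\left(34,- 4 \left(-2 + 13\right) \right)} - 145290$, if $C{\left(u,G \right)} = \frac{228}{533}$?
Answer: $- \frac{77439342}{533} \approx -1.4529 \cdot 10^{5}$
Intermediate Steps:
$C{\left(u,G \right)} = \frac{228}{533}$ ($C{\left(u,G \right)} = 228 \cdot \frac{1}{533} = \frac{228}{533}$)
$C{\left(34,- 4 \left(-2 + 13\right) \right)} - 145290 = \frac{228}{533} - 145290 = - \frac{77439342}{533}$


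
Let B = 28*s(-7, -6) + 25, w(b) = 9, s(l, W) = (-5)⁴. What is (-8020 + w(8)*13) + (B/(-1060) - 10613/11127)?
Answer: -18683826463/2358924 ≈ -7920.5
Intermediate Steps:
s(l, W) = 625
B = 17525 (B = 28*625 + 25 = 17500 + 25 = 17525)
(-8020 + w(8)*13) + (B/(-1060) - 10613/11127) = (-8020 + 9*13) + (17525/(-1060) - 10613/11127) = (-8020 + 117) + (17525*(-1/1060) - 10613*1/11127) = -7903 + (-3505/212 - 10613/11127) = -7903 - 41250091/2358924 = -18683826463/2358924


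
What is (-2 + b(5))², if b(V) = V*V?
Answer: 529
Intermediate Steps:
b(V) = V²
(-2 + b(5))² = (-2 + 5²)² = (-2 + 25)² = 23² = 529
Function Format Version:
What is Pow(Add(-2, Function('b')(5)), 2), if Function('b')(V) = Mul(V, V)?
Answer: 529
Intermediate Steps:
Function('b')(V) = Pow(V, 2)
Pow(Add(-2, Function('b')(5)), 2) = Pow(Add(-2, Pow(5, 2)), 2) = Pow(Add(-2, 25), 2) = Pow(23, 2) = 529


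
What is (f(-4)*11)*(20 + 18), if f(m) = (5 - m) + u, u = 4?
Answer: 5434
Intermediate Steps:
f(m) = 9 - m (f(m) = (5 - m) + 4 = 9 - m)
(f(-4)*11)*(20 + 18) = ((9 - 1*(-4))*11)*(20 + 18) = ((9 + 4)*11)*38 = (13*11)*38 = 143*38 = 5434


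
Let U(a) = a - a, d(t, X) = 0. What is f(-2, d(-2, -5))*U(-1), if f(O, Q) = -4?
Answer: 0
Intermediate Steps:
U(a) = 0
f(-2, d(-2, -5))*U(-1) = -4*0 = 0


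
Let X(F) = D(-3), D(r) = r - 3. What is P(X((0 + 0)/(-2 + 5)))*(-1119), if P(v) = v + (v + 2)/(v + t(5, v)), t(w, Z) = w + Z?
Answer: 42522/7 ≈ 6074.6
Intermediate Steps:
t(w, Z) = Z + w
D(r) = -3 + r
X(F) = -6 (X(F) = -3 - 3 = -6)
P(v) = v + (2 + v)/(5 + 2*v) (P(v) = v + (v + 2)/(v + (v + 5)) = v + (2 + v)/(v + (5 + v)) = v + (2 + v)/(5 + 2*v))
P(X((0 + 0)/(-2 + 5)))*(-1119) = (2*(1 + (-6)² + 3*(-6))/(5 + 2*(-6)))*(-1119) = (2*(1 + 36 - 18)/(5 - 12))*(-1119) = (2*19/(-7))*(-1119) = (2*(-⅐)*19)*(-1119) = -38/7*(-1119) = 42522/7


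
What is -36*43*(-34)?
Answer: 52632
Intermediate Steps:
-36*43*(-34) = -1548*(-34) = 52632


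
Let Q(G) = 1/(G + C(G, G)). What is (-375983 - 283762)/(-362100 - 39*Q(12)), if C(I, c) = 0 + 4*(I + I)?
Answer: 23750820/13035613 ≈ 1.8220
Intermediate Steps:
C(I, c) = 8*I (C(I, c) = 0 + 4*(2*I) = 0 + 8*I = 8*I)
Q(G) = 1/(9*G) (Q(G) = 1/(G + 8*G) = 1/(9*G))
(-375983 - 283762)/(-362100 - 39*Q(12)) = (-375983 - 283762)/(-362100 - 13/(3*12)) = -659745/(-362100 - 13/(3*12)) = -659745/(-362100 - 39*1/108) = -659745/(-362100 - 13/36) = -659745/(-13035613/36) = -659745*(-36/13035613) = 23750820/13035613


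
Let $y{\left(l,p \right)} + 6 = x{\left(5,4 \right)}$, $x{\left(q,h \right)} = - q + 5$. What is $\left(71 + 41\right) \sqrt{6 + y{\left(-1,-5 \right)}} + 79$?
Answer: $79$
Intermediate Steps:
$x{\left(q,h \right)} = 5 - q$
$y{\left(l,p \right)} = -6$ ($y{\left(l,p \right)} = -6 + \left(5 - 5\right) = -6 + 0 = -6$)
$\left(71 + 41\right) \sqrt{6 + y{\left(-1,-5 \right)}} + 79 = \left(71 + 41\right) \sqrt{6 - 6} + 79 = 112 \sqrt{0} + 79 = 112 \cdot 0 + 79 = 0 + 79 = 79$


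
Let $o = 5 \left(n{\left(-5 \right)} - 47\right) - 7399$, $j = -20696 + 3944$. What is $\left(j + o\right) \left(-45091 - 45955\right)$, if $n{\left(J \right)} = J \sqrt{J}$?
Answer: $2220247756 + 2276150 i \sqrt{5} \approx 2.2202 \cdot 10^{9} + 5.0896 \cdot 10^{6} i$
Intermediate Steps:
$j = -16752$
$n{\left(J \right)} = J^{\frac{3}{2}}$
$o = -7634 - 25 i \sqrt{5}$ ($o = 5 \left(\left(-5\right)^{\frac{3}{2}} - 47\right) - 7399 = 5 \left(- 5 i \sqrt{5} - 47\right) - 7399 = 5 \left(-47 - 5 i \sqrt{5}\right) - 7399 = \left(-235 - 25 i \sqrt{5}\right) - 7399 = -7634 - 25 i \sqrt{5} \approx -7634.0 - 55.902 i$)
$\left(j + o\right) \left(-45091 - 45955\right) = \left(-16752 - \left(7634 + 25 i \sqrt{5}\right)\right) \left(-45091 - 45955\right) = \left(-24386 - 25 i \sqrt{5}\right) \left(-91046\right) = 2220247756 + 2276150 i \sqrt{5}$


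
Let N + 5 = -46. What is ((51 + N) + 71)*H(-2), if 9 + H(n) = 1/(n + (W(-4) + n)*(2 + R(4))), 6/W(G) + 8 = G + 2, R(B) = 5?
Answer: -64894/101 ≈ -642.51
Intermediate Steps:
N = -51 (N = -5 - 46 = -51)
W(G) = 6/(-6 + G) (W(G) = 6/(-8 + (G + 2)) = 6/(-8 + (2 + G)) = 6/(-6 + G))
H(n) = -9 + 1/(-21/5 + 8*n) (H(n) = -9 + 1/(n + (6/(-6 - 4) + n)*(2 + 5)) = -9 + 1/(n + (6/(-10) + n)*7) = -9 + 1/(n + (6*(-1/10) + n)*7) = -9 + 1/(n + (-3/5 + n)*7) = -9 + 1/(n + (-21/5 + 7*n)) = -9 + 1/(-21/5 + 8*n))
((51 + N) + 71)*H(-2) = ((51 - 51) + 71)*(2*(97 - 180*(-2))/(-21 + 40*(-2))) = (0 + 71)*(2*(97 + 360)/(-21 - 80)) = 71*(2*457/(-101)) = 71*(2*(-1/101)*457) = 71*(-914/101) = -64894/101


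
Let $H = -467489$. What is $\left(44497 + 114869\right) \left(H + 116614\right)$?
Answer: $-55917545250$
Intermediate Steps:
$\left(44497 + 114869\right) \left(H + 116614\right) = \left(44497 + 114869\right) \left(-467489 + 116614\right) = 159366 \left(-350875\right) = -55917545250$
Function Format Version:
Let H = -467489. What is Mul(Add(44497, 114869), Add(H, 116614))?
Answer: -55917545250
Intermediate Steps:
Mul(Add(44497, 114869), Add(H, 116614)) = Mul(Add(44497, 114869), Add(-467489, 116614)) = Mul(159366, -350875) = -55917545250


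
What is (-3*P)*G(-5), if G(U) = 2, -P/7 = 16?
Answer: 672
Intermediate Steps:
P = -112 (P = -7*16 = -112)
(-3*P)*G(-5) = -3*(-112)*2 = 336*2 = 672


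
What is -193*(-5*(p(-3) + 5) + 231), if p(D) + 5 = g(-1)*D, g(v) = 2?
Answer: -50373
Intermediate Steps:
p(D) = -5 + 2*D
-193*(-5*(p(-3) + 5) + 231) = -193*(-5*((-5 + 2*(-3)) + 5) + 231) = -193*(-5*((-5 - 6) + 5) + 231) = -193*(-5*(-11 + 5) + 231) = -193*(-5*(-6) + 231) = -193*(30 + 231) = -193*261 = -50373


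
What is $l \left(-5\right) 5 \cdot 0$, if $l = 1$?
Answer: $0$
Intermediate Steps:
$l \left(-5\right) 5 \cdot 0 = 1 \left(-5\right) 5 \cdot 0 = \left(-5\right) 5 \cdot 0 = \left(-25\right) 0 = 0$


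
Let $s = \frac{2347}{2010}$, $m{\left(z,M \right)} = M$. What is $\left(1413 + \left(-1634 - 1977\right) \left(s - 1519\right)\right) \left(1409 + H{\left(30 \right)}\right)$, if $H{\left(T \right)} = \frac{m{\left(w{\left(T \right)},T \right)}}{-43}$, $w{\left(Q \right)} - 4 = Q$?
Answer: $\frac{667303877031071}{86430} \approx 7.7207 \cdot 10^{9}$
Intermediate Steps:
$w{\left(Q \right)} = 4 + Q$
$s = \frac{2347}{2010}$ ($s = 2347 \cdot \frac{1}{2010} = \frac{2347}{2010} \approx 1.1677$)
$H{\left(T \right)} = - \frac{T}{43}$ ($H{\left(T \right)} = \frac{T}{-43} = T \left(- \frac{1}{43}\right) = - \frac{T}{43}$)
$\left(1413 + \left(-1634 - 1977\right) \left(s - 1519\right)\right) \left(1409 + H{\left(30 \right)}\right) = \left(1413 + \left(-1634 - 1977\right) \left(\frac{2347}{2010} - 1519\right)\right) \left(1409 - \frac{30}{43}\right) = \left(1413 - - \frac{11016594073}{2010}\right) \left(1409 - \frac{30}{43}\right) = \left(1413 + \frac{11016594073}{2010}\right) \frac{60557}{43} = \frac{11019434203}{2010} \cdot \frac{60557}{43} = \frac{667303877031071}{86430}$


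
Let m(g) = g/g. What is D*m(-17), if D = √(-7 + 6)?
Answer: I ≈ 1.0*I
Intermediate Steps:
m(g) = 1
D = I (D = √(-1) = I ≈ 1.0*I)
D*m(-17) = I*1 = I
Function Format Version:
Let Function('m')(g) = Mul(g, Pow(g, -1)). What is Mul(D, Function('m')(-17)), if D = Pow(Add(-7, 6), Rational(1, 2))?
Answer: I ≈ Mul(1.0000, I)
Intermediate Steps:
Function('m')(g) = 1
D = I (D = Pow(-1, Rational(1, 2)) = I ≈ Mul(1.0000, I))
Mul(D, Function('m')(-17)) = Mul(I, 1) = I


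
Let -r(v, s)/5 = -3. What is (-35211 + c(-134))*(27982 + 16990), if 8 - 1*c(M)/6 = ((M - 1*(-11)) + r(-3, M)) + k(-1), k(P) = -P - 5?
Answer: -1551129252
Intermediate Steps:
r(v, s) = 15 (r(v, s) = -5*(-3) = 15)
k(P) = -5 - P
c(M) = -84 - 6*M (c(M) = 48 - 6*(((M - 1*(-11)) + 15) + (-5 - 1*(-1))) = 48 - 6*(((M + 11) + 15) + (-5 + 1)) = 48 - 6*(((11 + M) + 15) - 4) = 48 - 6*((26 + M) - 4) = 48 - 6*(22 + M) = 48 + (-132 - 6*M) = -84 - 6*M)
(-35211 + c(-134))*(27982 + 16990) = (-35211 + (-84 - 6*(-134)))*(27982 + 16990) = (-35211 + (-84 + 804))*44972 = (-35211 + 720)*44972 = -34491*44972 = -1551129252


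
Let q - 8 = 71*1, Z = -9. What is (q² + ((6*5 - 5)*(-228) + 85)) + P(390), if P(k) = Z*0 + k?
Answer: 1016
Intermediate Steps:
P(k) = k (P(k) = -9*0 + k = 0 + k = k)
q = 79 (q = 8 + 71*1 = 8 + 71 = 79)
(q² + ((6*5 - 5)*(-228) + 85)) + P(390) = (79² + ((6*5 - 5)*(-228) + 85)) + 390 = (6241 + ((30 - 5)*(-228) + 85)) + 390 = (6241 + (25*(-228) + 85)) + 390 = (6241 + (-5700 + 85)) + 390 = (6241 - 5615) + 390 = 626 + 390 = 1016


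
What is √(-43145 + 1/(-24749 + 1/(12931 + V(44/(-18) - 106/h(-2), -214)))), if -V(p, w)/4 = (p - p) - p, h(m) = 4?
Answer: I*√87886686858158496906367/1427237702 ≈ 207.71*I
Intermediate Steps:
V(p, w) = 4*p (V(p, w) = -4*((p - p) - p) = -4*(0 - p) = -(-4)*p = 4*p)
√(-43145 + 1/(-24749 + 1/(12931 + V(44/(-18) - 106/h(-2), -214)))) = √(-43145 + 1/(-24749 + 1/(12931 + 4*(44/(-18) - 106/4)))) = √(-43145 + 1/(-24749 + 1/(12931 + 4*(44*(-1/18) - 106*¼)))) = √(-43145 + 1/(-24749 + 1/(12931 + 4*(-22/9 - 53/2)))) = √(-43145 + 1/(-24749 + 1/(12931 + 4*(-521/18)))) = √(-43145 + 1/(-24749 + 1/(12931 - 1042/9))) = √(-43145 + 1/(-24749 + 1/(115337/9))) = √(-43145 + 1/(-24749 + 9/115337)) = √(-43145 + 1/(-2854475404/115337)) = √(-43145 - 115337/2854475404) = √(-123156341420917/2854475404) = I*√87886686858158496906367/1427237702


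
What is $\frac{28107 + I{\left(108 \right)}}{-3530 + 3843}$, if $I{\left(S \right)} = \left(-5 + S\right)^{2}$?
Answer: $\frac{38716}{313} \approx 123.69$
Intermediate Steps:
$\frac{28107 + I{\left(108 \right)}}{-3530 + 3843} = \frac{28107 + \left(-5 + 108\right)^{2}}{-3530 + 3843} = \frac{28107 + 103^{2}}{313} = \left(28107 + 10609\right) \frac{1}{313} = 38716 \cdot \frac{1}{313} = \frac{38716}{313}$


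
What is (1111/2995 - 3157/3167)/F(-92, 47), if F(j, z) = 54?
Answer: -2968339/256099455 ≈ -0.011591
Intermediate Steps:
(1111/2995 - 3157/3167)/F(-92, 47) = (1111/2995 - 3157/3167)/54 = (1111*(1/2995) - 3157*1/3167)*(1/54) = (1111/2995 - 3157/3167)*(1/54) = -5936678/9485165*1/54 = -2968339/256099455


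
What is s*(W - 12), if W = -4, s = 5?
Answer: -80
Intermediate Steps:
s*(W - 12) = 5*(-4 - 12) = 5*(-16) = -80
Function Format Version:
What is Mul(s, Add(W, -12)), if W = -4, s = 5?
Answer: -80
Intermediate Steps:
Mul(s, Add(W, -12)) = Mul(5, Add(-4, -12)) = Mul(5, -16) = -80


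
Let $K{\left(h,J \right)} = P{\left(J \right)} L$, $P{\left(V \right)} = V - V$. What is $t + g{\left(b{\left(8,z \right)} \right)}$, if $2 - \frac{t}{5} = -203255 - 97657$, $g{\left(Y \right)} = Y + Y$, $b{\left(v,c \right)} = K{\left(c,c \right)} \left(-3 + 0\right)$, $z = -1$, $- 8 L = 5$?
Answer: $1504570$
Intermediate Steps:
$P{\left(V \right)} = 0$
$L = - \frac{5}{8}$ ($L = \left(- \frac{1}{8}\right) 5 = - \frac{5}{8} \approx -0.625$)
$K{\left(h,J \right)} = 0$ ($K{\left(h,J \right)} = 0 \left(- \frac{5}{8}\right) = 0$)
$b{\left(v,c \right)} = 0$ ($b{\left(v,c \right)} = 0 \left(-3 + 0\right) = 0 \left(-3\right) = 0$)
$g{\left(Y \right)} = 2 Y$
$t = 1504570$ ($t = 10 - 5 \left(-203255 - 97657\right) = 10 - -1504560 = 10 + 1504560 = 1504570$)
$t + g{\left(b{\left(8,z \right)} \right)} = 1504570 + 2 \cdot 0 = 1504570 + 0 = 1504570$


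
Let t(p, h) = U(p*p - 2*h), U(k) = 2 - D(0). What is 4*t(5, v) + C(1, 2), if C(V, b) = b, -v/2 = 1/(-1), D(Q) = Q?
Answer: 10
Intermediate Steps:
v = 2 (v = -2/(-1) = -2*(-1) = 2)
U(k) = 2 (U(k) = 2 - 1*0 = 2 + 0 = 2)
t(p, h) = 2
4*t(5, v) + C(1, 2) = 4*2 + 2 = 8 + 2 = 10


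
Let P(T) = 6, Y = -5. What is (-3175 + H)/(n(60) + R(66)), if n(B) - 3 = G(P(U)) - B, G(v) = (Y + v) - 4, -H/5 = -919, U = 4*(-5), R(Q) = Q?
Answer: 710/3 ≈ 236.67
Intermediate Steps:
U = -20
H = 4595 (H = -5*(-919) = 4595)
G(v) = -9 + v (G(v) = (-5 + v) - 4 = -9 + v)
n(B) = -B (n(B) = 3 + ((-9 + 6) - B) = 3 + (-3 - B) = -B)
(-3175 + H)/(n(60) + R(66)) = (-3175 + 4595)/(-1*60 + 66) = 1420/(-60 + 66) = 1420/6 = 1420*(⅙) = 710/3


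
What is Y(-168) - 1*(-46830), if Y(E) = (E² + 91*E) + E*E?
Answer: 87990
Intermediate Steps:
Y(E) = 2*E² + 91*E (Y(E) = (E² + 91*E) + E² = 2*E² + 91*E)
Y(-168) - 1*(-46830) = -168*(91 + 2*(-168)) - 1*(-46830) = -168*(91 - 336) + 46830 = -168*(-245) + 46830 = 41160 + 46830 = 87990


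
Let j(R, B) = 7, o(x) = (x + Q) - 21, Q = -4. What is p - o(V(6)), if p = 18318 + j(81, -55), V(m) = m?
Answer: 18344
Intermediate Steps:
o(x) = -25 + x (o(x) = (x - 4) - 21 = (-4 + x) - 21 = -25 + x)
p = 18325 (p = 18318 + 7 = 18325)
p - o(V(6)) = 18325 - (-25 + 6) = 18325 - 1*(-19) = 18325 + 19 = 18344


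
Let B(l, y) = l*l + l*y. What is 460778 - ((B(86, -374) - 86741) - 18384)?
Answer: 590671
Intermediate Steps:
B(l, y) = l² + l*y
460778 - ((B(86, -374) - 86741) - 18384) = 460778 - ((86*(86 - 374) - 86741) - 18384) = 460778 - ((86*(-288) - 86741) - 18384) = 460778 - ((-24768 - 86741) - 18384) = 460778 - (-111509 - 18384) = 460778 - 1*(-129893) = 460778 + 129893 = 590671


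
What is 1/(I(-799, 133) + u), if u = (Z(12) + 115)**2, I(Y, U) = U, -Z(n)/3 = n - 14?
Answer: 1/14774 ≈ 6.7686e-5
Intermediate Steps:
Z(n) = 42 - 3*n (Z(n) = -3*(n - 14) = -3*(-14 + n) = 42 - 3*n)
u = 14641 (u = ((42 - 3*12) + 115)**2 = ((42 - 36) + 115)**2 = (6 + 115)**2 = 121**2 = 14641)
1/(I(-799, 133) + u) = 1/(133 + 14641) = 1/14774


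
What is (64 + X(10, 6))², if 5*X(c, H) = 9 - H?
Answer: 104329/25 ≈ 4173.2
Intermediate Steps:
X(c, H) = 9/5 - H/5 (X(c, H) = (9 - H)/5 = 9/5 - H/5)
(64 + X(10, 6))² = (64 + (9/5 - ⅕*6))² = (64 + (9/5 - 6/5))² = (64 + ⅗)² = (323/5)² = 104329/25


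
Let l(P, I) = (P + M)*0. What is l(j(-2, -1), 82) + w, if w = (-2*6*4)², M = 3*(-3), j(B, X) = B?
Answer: 2304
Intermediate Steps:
M = -9
l(P, I) = 0 (l(P, I) = (P - 9)*0 = (-9 + P)*0 = 0)
w = 2304 (w = (-12*4)² = (-48)² = 2304)
l(j(-2, -1), 82) + w = 0 + 2304 = 2304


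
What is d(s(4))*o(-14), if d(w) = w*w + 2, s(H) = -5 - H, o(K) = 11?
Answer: 913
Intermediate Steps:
d(w) = 2 + w² (d(w) = w² + 2 = 2 + w²)
d(s(4))*o(-14) = (2 + (-5 - 1*4)²)*11 = (2 + (-5 - 4)²)*11 = (2 + (-9)²)*11 = (2 + 81)*11 = 83*11 = 913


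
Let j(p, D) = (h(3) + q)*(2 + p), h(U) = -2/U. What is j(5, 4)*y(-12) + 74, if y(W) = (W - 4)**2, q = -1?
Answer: -8738/3 ≈ -2912.7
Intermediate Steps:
y(W) = (-4 + W)**2
j(p, D) = -10/3 - 5*p/3 (j(p, D) = (-2/3 - 1)*(2 + p) = -5*(2 + p)/3 = -10/3 - 5*p/3)
j(5, 4)*y(-12) + 74 = (-10/3 - 5/3*5)*(-4 - 12)**2 + 74 = (-10/3 - 25/3)*(-16)**2 + 74 = -35/3*256 + 74 = -8960/3 + 74 = -8738/3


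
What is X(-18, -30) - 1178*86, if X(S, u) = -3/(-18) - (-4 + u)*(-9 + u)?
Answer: -615803/6 ≈ -1.0263e+5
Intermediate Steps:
X(S, u) = 1/6 - (-9 + u)*(-4 + u) (X(S, u) = -3*(-1/18) - (-9 + u)*(-4 + u) = 1/6 - (-9 + u)*(-4 + u))
X(-18, -30) - 1178*86 = (-215/6 - 1*(-30)**2 + 13*(-30)) - 1178*86 = (-215/6 - 1*900 - 390) - 101308 = (-215/6 - 900 - 390) - 101308 = -7955/6 - 101308 = -615803/6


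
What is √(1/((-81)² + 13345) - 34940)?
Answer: I*√13844934309934/19906 ≈ 186.92*I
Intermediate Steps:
√(1/((-81)² + 13345) - 34940) = √(1/(6561 + 13345) - 34940) = √(1/19906 - 34940) = √(-695515639/19906) = I*√13844934309934/19906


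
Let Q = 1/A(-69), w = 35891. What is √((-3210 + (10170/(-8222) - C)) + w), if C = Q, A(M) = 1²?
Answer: √552281585845/4111 ≈ 180.77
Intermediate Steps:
A(M) = 1
Q = 1 (Q = 1/1 = 1)
C = 1
√((-3210 + (10170/(-8222) - C)) + w) = √((-3210 + (10170/(-8222) - 1*1)) + 35891) = √((-3210 + (10170*(-1/8222) - 1)) + 35891) = √((-3210 + (-5085/4111 - 1)) + 35891) = √((-3210 - 9196/4111) + 35891) = √(-13205506/4111 + 35891) = √(134342395/4111) = √552281585845/4111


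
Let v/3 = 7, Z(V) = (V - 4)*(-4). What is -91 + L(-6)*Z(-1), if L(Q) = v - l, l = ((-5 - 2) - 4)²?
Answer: -2091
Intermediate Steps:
Z(V) = 16 - 4*V (Z(V) = (-4 + V)*(-4) = 16 - 4*V)
v = 21 (v = 3*7 = 21)
l = 121 (l = (-7 - 4)² = (-11)² = 121)
L(Q) = -100 (L(Q) = 21 - 1*121 = 21 - 121 = -100)
-91 + L(-6)*Z(-1) = -91 - 100*(16 - 4*(-1)) = -91 - 100*(16 + 4) = -91 - 100*20 = -91 - 2000 = -2091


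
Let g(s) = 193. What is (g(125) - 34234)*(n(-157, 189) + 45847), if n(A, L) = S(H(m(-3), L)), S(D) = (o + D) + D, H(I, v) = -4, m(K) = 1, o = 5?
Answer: -1560575604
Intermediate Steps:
S(D) = 5 + 2*D (S(D) = (5 + D) + D = 5 + 2*D)
n(A, L) = -3 (n(A, L) = 5 + 2*(-4) = 5 - 8 = -3)
(g(125) - 34234)*(n(-157, 189) + 45847) = (193 - 34234)*(-3 + 45847) = -34041*45844 = -1560575604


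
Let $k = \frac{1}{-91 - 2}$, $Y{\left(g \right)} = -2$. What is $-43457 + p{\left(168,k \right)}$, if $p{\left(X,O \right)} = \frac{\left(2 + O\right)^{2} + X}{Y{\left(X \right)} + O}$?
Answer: $- \frac{757247944}{17391} \approx -43543.0$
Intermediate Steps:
$k = - \frac{1}{93}$ ($k = \frac{1}{-93} = - \frac{1}{93} \approx -0.010753$)
$p{\left(X,O \right)} = \frac{X + \left(2 + O\right)^{2}}{-2 + O}$ ($p{\left(X,O \right)} = \frac{\left(2 + O\right)^{2} + X}{-2 + O} = \frac{X + \left(2 + O\right)^{2}}{-2 + O}$)
$-43457 + p{\left(168,k \right)} = -43457 + \frac{168 + \left(2 - \frac{1}{93}\right)^{2}}{-2 - \frac{1}{93}} = -43457 + \frac{168 + \left(\frac{185}{93}\right)^{2}}{- \frac{187}{93}} = -43457 - \frac{93 \left(168 + \frac{34225}{8649}\right)}{187} = -43457 - \frac{1487257}{17391} = - \frac{757247944}{17391}$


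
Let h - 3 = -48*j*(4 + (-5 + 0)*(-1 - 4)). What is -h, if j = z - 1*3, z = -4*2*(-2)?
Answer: 18093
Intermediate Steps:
z = 16 (z = -8*(-2) = 16)
j = 13 (j = 16 - 1*3 = 16 - 3 = 13)
h = -18093 (h = 3 - 624*(4 + (-5 + 0)*(-1 - 4)) = 3 - 624*(4 - 5*(-5)) = 3 - 624*(4 + 25) = 3 - 624*29 = 3 - 48*377 = 3 - 18096 = -18093)
-h = -1*(-18093) = 18093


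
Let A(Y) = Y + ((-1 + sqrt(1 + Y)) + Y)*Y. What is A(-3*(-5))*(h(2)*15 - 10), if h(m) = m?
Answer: 5700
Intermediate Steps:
A(Y) = Y + Y*(-1 + Y + sqrt(1 + Y)) (A(Y) = Y + (-1 + Y + sqrt(1 + Y))*Y = Y + Y*(-1 + Y + sqrt(1 + Y)))
A(-3*(-5))*(h(2)*15 - 10) = ((-3*(-5))*(-3*(-5) + sqrt(1 - 3*(-5))))*(2*15 - 10) = (15*(15 + sqrt(1 + 15)))*(30 - 10) = (15*(15 + sqrt(16)))*20 = (15*(15 + 4))*20 = (15*19)*20 = 285*20 = 5700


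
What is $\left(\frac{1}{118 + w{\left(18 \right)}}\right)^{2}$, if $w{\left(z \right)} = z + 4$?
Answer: $\frac{1}{19600} \approx 5.102 \cdot 10^{-5}$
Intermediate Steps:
$w{\left(z \right)} = 4 + z$
$\left(\frac{1}{118 + w{\left(18 \right)}}\right)^{2} = \left(\frac{1}{118 + \left(4 + 18\right)}\right)^{2} = \left(\frac{1}{118 + 22}\right)^{2} = \left(\frac{1}{140}\right)^{2} = \frac{1}{19600}$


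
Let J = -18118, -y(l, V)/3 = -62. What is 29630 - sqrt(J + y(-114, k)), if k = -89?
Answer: 29630 - 2*I*sqrt(4483) ≈ 29630.0 - 133.91*I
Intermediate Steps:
y(l, V) = 186 (y(l, V) = -3*(-62) = 186)
29630 - sqrt(J + y(-114, k)) = 29630 - sqrt(-18118 + 186) = 29630 - sqrt(-17932) = 29630 - 2*I*sqrt(4483)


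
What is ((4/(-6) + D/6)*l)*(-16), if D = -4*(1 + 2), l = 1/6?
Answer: 64/9 ≈ 7.1111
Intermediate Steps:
l = 1/6 ≈ 0.16667
D = -12 (D = -4*3 = -12)
((4/(-6) + D/6)*l)*(-16) = ((4/(-6) - 12/6)*(1/6))*(-16) = ((4*(-1/6) - 12*1/6)*(1/6))*(-16) = ((-2/3 - 2)*(1/6))*(-16) = -8/3*1/6*(-16) = -4/9*(-16) = 64/9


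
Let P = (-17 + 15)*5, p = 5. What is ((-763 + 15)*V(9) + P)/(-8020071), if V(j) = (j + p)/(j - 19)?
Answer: -5186/40100355 ≈ -0.00012933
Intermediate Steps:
P = -10 (P = -2*5 = -10)
V(j) = (5 + j)/(-19 + j) (V(j) = (j + 5)/(j - 19) = (5 + j)/(-19 + j))
((-763 + 15)*V(9) + P)/(-8020071) = ((-763 + 15)*((5 + 9)/(-19 + 9)) - 10)/(-8020071) = (-748*14/(-10) - 10)*(-1/8020071) = (-(-374)*14/5 - 10)*(-1/8020071) = (-748*(-7/5) - 10)*(-1/8020071) = (5236/5 - 10)*(-1/8020071) = (5186/5)*(-1/8020071) = -5186/40100355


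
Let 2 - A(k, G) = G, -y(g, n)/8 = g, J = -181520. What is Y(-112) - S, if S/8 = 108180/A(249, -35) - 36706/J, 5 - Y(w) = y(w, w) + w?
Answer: -10146092796/419765 ≈ -24171.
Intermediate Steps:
y(g, n) = -8*g
A(k, G) = 2 - G
Y(w) = 5 + 7*w (Y(w) = 5 - (-8*w + w) = 5 - (-7)*w = 5 + 7*w)
S = 9819095861/419765 (S = 8*(108180/(2 - 1*(-35)) - 36706/(-181520)) = 8*(108180/(2 + 35) - 36706*(-1/181520)) = 8*(108180/37 + 18353/90760) = 8*(9819095861/3358120) = 9819095861/419765 ≈ 23392.)
Y(-112) - S = (5 + 7*(-112)) - 1*9819095861/419765 = (5 - 784) - 9819095861/419765 = -779 - 9819095861/419765 = -10146092796/419765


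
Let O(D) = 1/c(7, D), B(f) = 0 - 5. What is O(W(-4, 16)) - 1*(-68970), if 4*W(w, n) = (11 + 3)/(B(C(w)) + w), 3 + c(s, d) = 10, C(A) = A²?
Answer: 482791/7 ≈ 68970.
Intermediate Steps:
c(s, d) = 7 (c(s, d) = -3 + 10 = 7)
B(f) = -5
W(w, n) = 7/(2*(-5 + w)) (W(w, n) = ((11 + 3)/(-5 + w))/4 = (14/(-5 + w))/4 = 7/(2*(-5 + w)))
O(D) = ⅐ (O(D) = 1/7 = ⅐)
O(W(-4, 16)) - 1*(-68970) = ⅐ - 1*(-68970) = ⅐ + 68970 = 482791/7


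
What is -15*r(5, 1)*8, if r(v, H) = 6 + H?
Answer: -840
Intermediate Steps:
-15*r(5, 1)*8 = -15*(6 + 1)*8 = -15*7*8 = -105*8 = -840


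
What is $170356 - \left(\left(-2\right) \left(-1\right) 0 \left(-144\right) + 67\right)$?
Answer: $170289$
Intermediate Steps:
$170356 - \left(\left(-2\right) \left(-1\right) 0 \left(-144\right) + 67\right) = 170356 - \left(2 \cdot 0 \left(-144\right) + 67\right) = 170356 - \left(0 \left(-144\right) + 67\right) = 170356 - \left(0 + 67\right) = 170356 - 67 = 170289$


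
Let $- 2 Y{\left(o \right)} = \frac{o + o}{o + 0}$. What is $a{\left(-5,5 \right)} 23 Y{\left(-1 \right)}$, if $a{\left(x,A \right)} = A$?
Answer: $-115$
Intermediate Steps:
$Y{\left(o \right)} = -1$ ($Y{\left(o \right)} = - \frac{\left(o + o\right) \frac{1}{o + 0}}{2} = - \frac{2 o \frac{1}{o}}{2} = \left(- \frac{1}{2}\right) 2 = -1$)
$a{\left(-5,5 \right)} 23 Y{\left(-1 \right)} = 5 \cdot 23 \left(-1\right) = 115 \left(-1\right) = -115$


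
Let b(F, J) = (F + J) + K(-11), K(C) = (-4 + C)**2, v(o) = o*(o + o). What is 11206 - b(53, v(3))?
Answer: 10910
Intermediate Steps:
v(o) = 2*o**2 (v(o) = o*(2*o) = 2*o**2)
b(F, J) = 225 + F + J (b(F, J) = (F + J) + (-4 - 11)**2 = (F + J) + (-15)**2 = (F + J) + 225 = 225 + F + J)
11206 - b(53, v(3)) = 11206 - (225 + 53 + 2*3**2) = 11206 - (225 + 53 + 2*9) = 11206 - (225 + 53 + 18) = 11206 - 1*296 = 11206 - 296 = 10910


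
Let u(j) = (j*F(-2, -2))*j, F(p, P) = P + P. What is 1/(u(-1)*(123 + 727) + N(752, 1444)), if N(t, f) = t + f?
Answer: -1/1204 ≈ -0.00083056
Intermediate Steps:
F(p, P) = 2*P
u(j) = -4*j² (u(j) = (j*(2*(-2)))*j = (j*(-4))*j = (-4*j)*j = -4*j²)
N(t, f) = f + t
1/(u(-1)*(123 + 727) + N(752, 1444)) = 1/((-4*(-1)²)*(123 + 727) + (1444 + 752)) = 1/(-4*1*850 + 2196) = 1/(-4*850 + 2196) = 1/(-3400 + 2196) = 1/(-1204) = -1/1204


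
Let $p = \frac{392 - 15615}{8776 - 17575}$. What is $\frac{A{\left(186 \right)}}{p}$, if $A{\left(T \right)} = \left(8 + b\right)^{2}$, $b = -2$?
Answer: $\frac{316764}{15223} \approx 20.808$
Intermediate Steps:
$p = \frac{15223}{8799}$ ($p = - \frac{15223}{-8799} = \left(-15223\right) \left(- \frac{1}{8799}\right) = \frac{15223}{8799} \approx 1.7301$)
$A{\left(T \right)} = 36$ ($A{\left(T \right)} = \left(8 - 2\right)^{2} = 6^{2} = 36$)
$\frac{A{\left(186 \right)}}{p} = \frac{36}{\frac{15223}{8799}} = 36 \cdot \frac{8799}{15223} = \frac{316764}{15223}$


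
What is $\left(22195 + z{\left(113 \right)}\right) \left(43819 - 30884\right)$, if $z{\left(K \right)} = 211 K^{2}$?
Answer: $35137332490$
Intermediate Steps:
$\left(22195 + z{\left(113 \right)}\right) \left(43819 - 30884\right) = \left(22195 + 211 \cdot 113^{2}\right) \left(43819 - 30884\right) = \left(22195 + 211 \cdot 12769\right) 12935 = \left(22195 + 2694259\right) 12935 = 2716454 \cdot 12935 = 35137332490$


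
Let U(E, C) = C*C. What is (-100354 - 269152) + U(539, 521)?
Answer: -98065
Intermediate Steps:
U(E, C) = C²
(-100354 - 269152) + U(539, 521) = (-100354 - 269152) + 521² = -369506 + 271441 = -98065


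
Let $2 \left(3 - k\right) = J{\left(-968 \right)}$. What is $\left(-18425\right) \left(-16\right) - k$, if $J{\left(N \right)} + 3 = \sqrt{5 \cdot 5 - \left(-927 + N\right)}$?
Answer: $\frac{589591}{2} + 4 \sqrt{30} \approx 2.9482 \cdot 10^{5}$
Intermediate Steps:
$J{\left(N \right)} = -3 + \sqrt{952 - N}$ ($J{\left(N \right)} = -3 + \sqrt{5 \cdot 5 - \left(-927 + N\right)} = -3 + \sqrt{25 - \left(-927 + N\right)} = -3 + \sqrt{952 - N}$)
$k = \frac{9}{2} - 4 \sqrt{30}$ ($k = 3 - \frac{-3 + \sqrt{952 - -968}}{2} = 3 - \frac{-3 + \sqrt{952 + 968}}{2} = 3 - \frac{-3 + \sqrt{1920}}{2} = 3 - \frac{-3 + 8 \sqrt{30}}{2} = 3 + \left(\frac{3}{2} - 4 \sqrt{30}\right) = \frac{9}{2} - 4 \sqrt{30} \approx -17.409$)
$\left(-18425\right) \left(-16\right) - k = \left(-18425\right) \left(-16\right) - \left(\frac{9}{2} - 4 \sqrt{30}\right) = 294800 - \left(\frac{9}{2} - 4 \sqrt{30}\right) = \frac{589591}{2} + 4 \sqrt{30}$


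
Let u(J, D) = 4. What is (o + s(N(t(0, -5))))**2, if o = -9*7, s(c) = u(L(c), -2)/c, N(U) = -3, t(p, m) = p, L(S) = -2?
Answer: 37249/9 ≈ 4138.8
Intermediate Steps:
s(c) = 4/c
o = -63
(o + s(N(t(0, -5))))**2 = (-63 + 4/(-3))**2 = (-63 + 4*(-1/3))**2 = (-63 - 4/3)**2 = (-193/3)**2 = 37249/9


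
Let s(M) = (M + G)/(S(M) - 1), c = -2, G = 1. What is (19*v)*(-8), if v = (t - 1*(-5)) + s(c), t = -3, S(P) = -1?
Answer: -380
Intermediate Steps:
s(M) = -½ - M/2 (s(M) = (M + 1)/(-1 - 1) = (1 + M)/(-2) = (1 + M)*(-½) = -½ - M/2)
v = 5/2 (v = (-3 - 1*(-5)) + (-½ - ½*(-2)) = (-3 + 5) + (-½ + 1) = 2 + ½ = 5/2 ≈ 2.5000)
(19*v)*(-8) = (19*(5/2))*(-8) = (95/2)*(-8) = -380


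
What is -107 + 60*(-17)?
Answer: -1127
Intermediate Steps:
-107 + 60*(-17) = -107 - 1020 = -1127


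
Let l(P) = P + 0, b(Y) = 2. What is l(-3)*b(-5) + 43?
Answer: 37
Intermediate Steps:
l(P) = P
l(-3)*b(-5) + 43 = -3*2 + 43 = -6 + 43 = 37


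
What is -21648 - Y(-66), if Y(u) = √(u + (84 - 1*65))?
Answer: -21648 - I*√47 ≈ -21648.0 - 6.8557*I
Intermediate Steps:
Y(u) = √(19 + u) (Y(u) = √(u + (84 - 65)) = √(u + 19) = √(19 + u))
-21648 - Y(-66) = -21648 - √(19 - 66) = -21648 - √(-47) = -21648 - I*√47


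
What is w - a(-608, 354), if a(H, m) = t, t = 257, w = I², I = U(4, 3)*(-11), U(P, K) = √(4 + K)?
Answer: 590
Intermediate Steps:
I = -11*√7 (I = √(4 + 3)*(-11) = √7*(-11) = -11*√7 ≈ -29.103)
w = 847 (w = (-11*√7)² = 847)
a(H, m) = 257
w - a(-608, 354) = 847 - 1*257 = 847 - 257 = 590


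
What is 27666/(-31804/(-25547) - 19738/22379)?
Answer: 18965351937/248795 ≈ 76229.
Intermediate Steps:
27666/(-31804/(-25547) - 19738/22379) = 27666/(-31804*(-1/25547) - 19738*1/22379) = 27666/(31804/25547 - 142/161) = 27666/(1492770/4113067) = 27666*(4113067/1492770) = 18965351937/248795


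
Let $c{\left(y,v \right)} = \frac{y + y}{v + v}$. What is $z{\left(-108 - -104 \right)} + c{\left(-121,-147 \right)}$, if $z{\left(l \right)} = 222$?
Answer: $\frac{32755}{147} \approx 222.82$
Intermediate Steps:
$c{\left(y,v \right)} = \frac{y}{v}$ ($c{\left(y,v \right)} = \frac{2 y}{2 v} = 2 y \frac{1}{2 v} = \frac{y}{v}$)
$z{\left(-108 - -104 \right)} + c{\left(-121,-147 \right)} = 222 - \frac{121}{-147} = 222 - - \frac{121}{147} = 222 + \frac{121}{147} = \frac{32755}{147}$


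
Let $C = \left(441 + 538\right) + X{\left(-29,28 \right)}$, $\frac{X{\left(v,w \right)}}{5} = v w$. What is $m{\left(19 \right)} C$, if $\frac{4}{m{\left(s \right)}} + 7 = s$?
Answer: $-1027$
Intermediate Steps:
$m{\left(s \right)} = \frac{4}{-7 + s}$
$X{\left(v,w \right)} = 5 v w$
$C = -3081$ ($C = \left(441 + 538\right) + 5 \left(-29\right) 28 = 979 - 4060 = -3081$)
$m{\left(19 \right)} C = \frac{4}{-7 + 19} \left(-3081\right) = \frac{4}{12} \left(-3081\right) = 4 \cdot \frac{1}{12} \left(-3081\right) = \frac{1}{3} \left(-3081\right) = -1027$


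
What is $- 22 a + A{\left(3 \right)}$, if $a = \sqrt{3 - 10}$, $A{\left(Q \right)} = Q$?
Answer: $3 - 22 i \sqrt{7} \approx 3.0 - 58.207 i$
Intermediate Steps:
$a = i \sqrt{7}$ ($a = \sqrt{-7} = i \sqrt{7} \approx 2.6458 i$)
$- 22 a + A{\left(3 \right)} = - 22 i \sqrt{7} + 3 = 3 - 22 i \sqrt{7}$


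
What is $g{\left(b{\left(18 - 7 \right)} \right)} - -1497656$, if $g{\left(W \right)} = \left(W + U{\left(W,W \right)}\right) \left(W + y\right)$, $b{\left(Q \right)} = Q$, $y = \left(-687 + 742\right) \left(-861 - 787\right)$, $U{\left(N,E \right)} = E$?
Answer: $-496182$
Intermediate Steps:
$y = -90640$ ($y = 55 \left(-1648\right) = -90640$)
$g{\left(W \right)} = 2 W \left(-90640 + W\right)$ ($g{\left(W \right)} = \left(W + W\right) \left(W - 90640\right) = 2 W \left(-90640 + W\right)$)
$g{\left(b{\left(18 - 7 \right)} \right)} - -1497656 = 2 \left(18 - 7\right) \left(-90640 + \left(18 - 7\right)\right) - -1497656 = 2 \left(18 - 7\right) \left(-90640 + \left(18 - 7\right)\right) + 1497656 = 2 \cdot 11 \left(-90640 + 11\right) + 1497656 = 2 \cdot 11 \left(-90629\right) + 1497656 = -1993838 + 1497656 = -496182$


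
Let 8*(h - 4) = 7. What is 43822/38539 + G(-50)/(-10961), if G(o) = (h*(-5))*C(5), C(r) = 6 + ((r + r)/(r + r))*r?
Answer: 3925329691/3379407832 ≈ 1.1615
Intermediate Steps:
h = 39/8 (h = 4 + (⅛)*7 = 4 + 7/8 = 39/8 ≈ 4.8750)
C(r) = 6 + r (C(r) = 6 + ((2*r)/((2*r)))*r = 6 + ((2*r)*(1/(2*r)))*r = 6 + 1*r = 6 + r)
G(o) = -2145/8 (G(o) = ((39/8)*(-5))*(6 + 5) = -195/8*11 = -2145/8)
43822/38539 + G(-50)/(-10961) = 43822/38539 - 2145/8/(-10961) = 43822*(1/38539) - 2145/8*(-1/10961) = 43822/38539 + 2145/87688 = 3925329691/3379407832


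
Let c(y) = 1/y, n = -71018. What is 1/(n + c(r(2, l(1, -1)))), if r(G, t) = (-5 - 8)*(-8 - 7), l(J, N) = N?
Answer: -195/13848509 ≈ -1.4081e-5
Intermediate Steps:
r(G, t) = 195 (r(G, t) = -13*(-15) = 195)
1/(n + c(r(2, l(1, -1)))) = 1/(-71018 + 1/195) = 1/(-13848509/195) = -195/13848509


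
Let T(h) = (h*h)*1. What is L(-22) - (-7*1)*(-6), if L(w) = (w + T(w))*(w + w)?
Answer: -20370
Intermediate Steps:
T(h) = h² (T(h) = h²*1 = h²)
L(w) = 2*w*(w + w²) (L(w) = (w + w²)*(w + w) = (w + w²)*(2*w) = 2*w*(w + w²))
L(-22) - (-7*1)*(-6) = 2*(-22)²*(1 - 22) - (-7*1)*(-6) = 2*484*(-21) - (-7)*(-6) = -20328 - 1*42 = -20328 - 42 = -20370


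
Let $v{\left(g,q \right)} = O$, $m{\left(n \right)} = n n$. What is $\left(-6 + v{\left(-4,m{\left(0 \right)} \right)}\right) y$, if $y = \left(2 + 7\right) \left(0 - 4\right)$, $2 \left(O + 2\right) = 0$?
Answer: $288$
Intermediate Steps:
$O = -2$ ($O = -2 + \frac{1}{2} \cdot 0 = -2 + 0 = -2$)
$m{\left(n \right)} = n^{2}$
$v{\left(g,q \right)} = -2$
$y = -36$ ($y = 9 \left(-4\right) = -36$)
$\left(-6 + v{\left(-4,m{\left(0 \right)} \right)}\right) y = \left(-6 - 2\right) \left(-36\right) = \left(-8\right) \left(-36\right) = 288$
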